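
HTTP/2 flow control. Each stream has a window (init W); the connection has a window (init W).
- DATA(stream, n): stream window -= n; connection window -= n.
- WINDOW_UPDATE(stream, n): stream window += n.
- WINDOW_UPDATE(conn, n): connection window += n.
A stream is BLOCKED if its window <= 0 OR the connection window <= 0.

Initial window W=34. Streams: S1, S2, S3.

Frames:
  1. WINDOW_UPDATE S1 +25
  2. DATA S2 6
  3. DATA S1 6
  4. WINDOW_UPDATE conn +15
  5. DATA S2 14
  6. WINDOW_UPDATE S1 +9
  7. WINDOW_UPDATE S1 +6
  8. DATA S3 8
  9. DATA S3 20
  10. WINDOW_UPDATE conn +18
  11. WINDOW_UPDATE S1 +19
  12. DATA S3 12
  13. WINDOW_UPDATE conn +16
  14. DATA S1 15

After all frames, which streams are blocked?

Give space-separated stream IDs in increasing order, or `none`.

Answer: S3

Derivation:
Op 1: conn=34 S1=59 S2=34 S3=34 blocked=[]
Op 2: conn=28 S1=59 S2=28 S3=34 blocked=[]
Op 3: conn=22 S1=53 S2=28 S3=34 blocked=[]
Op 4: conn=37 S1=53 S2=28 S3=34 blocked=[]
Op 5: conn=23 S1=53 S2=14 S3=34 blocked=[]
Op 6: conn=23 S1=62 S2=14 S3=34 blocked=[]
Op 7: conn=23 S1=68 S2=14 S3=34 blocked=[]
Op 8: conn=15 S1=68 S2=14 S3=26 blocked=[]
Op 9: conn=-5 S1=68 S2=14 S3=6 blocked=[1, 2, 3]
Op 10: conn=13 S1=68 S2=14 S3=6 blocked=[]
Op 11: conn=13 S1=87 S2=14 S3=6 blocked=[]
Op 12: conn=1 S1=87 S2=14 S3=-6 blocked=[3]
Op 13: conn=17 S1=87 S2=14 S3=-6 blocked=[3]
Op 14: conn=2 S1=72 S2=14 S3=-6 blocked=[3]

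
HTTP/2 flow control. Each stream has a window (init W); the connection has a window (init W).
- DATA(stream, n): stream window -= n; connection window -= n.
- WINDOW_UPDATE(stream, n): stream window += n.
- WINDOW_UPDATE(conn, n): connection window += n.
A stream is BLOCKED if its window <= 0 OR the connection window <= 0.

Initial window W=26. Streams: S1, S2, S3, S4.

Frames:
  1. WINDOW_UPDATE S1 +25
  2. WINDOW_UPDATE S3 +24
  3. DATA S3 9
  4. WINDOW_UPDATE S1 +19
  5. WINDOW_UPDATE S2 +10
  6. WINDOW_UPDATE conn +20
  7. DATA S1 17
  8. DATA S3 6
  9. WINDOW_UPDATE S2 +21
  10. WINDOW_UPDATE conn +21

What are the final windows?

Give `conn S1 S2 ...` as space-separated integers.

Op 1: conn=26 S1=51 S2=26 S3=26 S4=26 blocked=[]
Op 2: conn=26 S1=51 S2=26 S3=50 S4=26 blocked=[]
Op 3: conn=17 S1=51 S2=26 S3=41 S4=26 blocked=[]
Op 4: conn=17 S1=70 S2=26 S3=41 S4=26 blocked=[]
Op 5: conn=17 S1=70 S2=36 S3=41 S4=26 blocked=[]
Op 6: conn=37 S1=70 S2=36 S3=41 S4=26 blocked=[]
Op 7: conn=20 S1=53 S2=36 S3=41 S4=26 blocked=[]
Op 8: conn=14 S1=53 S2=36 S3=35 S4=26 blocked=[]
Op 9: conn=14 S1=53 S2=57 S3=35 S4=26 blocked=[]
Op 10: conn=35 S1=53 S2=57 S3=35 S4=26 blocked=[]

Answer: 35 53 57 35 26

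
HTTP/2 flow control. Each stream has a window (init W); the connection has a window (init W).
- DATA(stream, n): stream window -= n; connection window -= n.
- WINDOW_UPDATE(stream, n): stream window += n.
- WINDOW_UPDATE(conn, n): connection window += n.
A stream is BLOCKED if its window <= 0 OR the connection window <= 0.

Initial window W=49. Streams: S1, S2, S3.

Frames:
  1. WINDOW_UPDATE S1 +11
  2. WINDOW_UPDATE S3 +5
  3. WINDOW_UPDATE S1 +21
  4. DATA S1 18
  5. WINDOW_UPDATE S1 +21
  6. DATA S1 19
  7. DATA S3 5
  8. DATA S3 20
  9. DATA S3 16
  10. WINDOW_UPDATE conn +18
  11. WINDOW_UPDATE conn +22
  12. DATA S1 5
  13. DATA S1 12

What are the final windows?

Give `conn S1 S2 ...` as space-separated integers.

Answer: -6 48 49 13

Derivation:
Op 1: conn=49 S1=60 S2=49 S3=49 blocked=[]
Op 2: conn=49 S1=60 S2=49 S3=54 blocked=[]
Op 3: conn=49 S1=81 S2=49 S3=54 blocked=[]
Op 4: conn=31 S1=63 S2=49 S3=54 blocked=[]
Op 5: conn=31 S1=84 S2=49 S3=54 blocked=[]
Op 6: conn=12 S1=65 S2=49 S3=54 blocked=[]
Op 7: conn=7 S1=65 S2=49 S3=49 blocked=[]
Op 8: conn=-13 S1=65 S2=49 S3=29 blocked=[1, 2, 3]
Op 9: conn=-29 S1=65 S2=49 S3=13 blocked=[1, 2, 3]
Op 10: conn=-11 S1=65 S2=49 S3=13 blocked=[1, 2, 3]
Op 11: conn=11 S1=65 S2=49 S3=13 blocked=[]
Op 12: conn=6 S1=60 S2=49 S3=13 blocked=[]
Op 13: conn=-6 S1=48 S2=49 S3=13 blocked=[1, 2, 3]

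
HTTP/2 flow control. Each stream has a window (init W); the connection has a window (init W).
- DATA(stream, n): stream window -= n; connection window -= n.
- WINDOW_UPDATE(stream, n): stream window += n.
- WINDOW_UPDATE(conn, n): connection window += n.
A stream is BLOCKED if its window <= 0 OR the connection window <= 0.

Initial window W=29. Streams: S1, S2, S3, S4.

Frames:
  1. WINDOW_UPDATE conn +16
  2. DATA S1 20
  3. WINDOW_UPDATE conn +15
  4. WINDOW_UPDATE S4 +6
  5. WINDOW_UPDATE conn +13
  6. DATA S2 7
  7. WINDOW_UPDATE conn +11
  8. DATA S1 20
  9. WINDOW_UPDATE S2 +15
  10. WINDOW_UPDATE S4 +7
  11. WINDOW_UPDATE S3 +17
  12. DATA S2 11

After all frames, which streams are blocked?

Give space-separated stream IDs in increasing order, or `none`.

Answer: S1

Derivation:
Op 1: conn=45 S1=29 S2=29 S3=29 S4=29 blocked=[]
Op 2: conn=25 S1=9 S2=29 S3=29 S4=29 blocked=[]
Op 3: conn=40 S1=9 S2=29 S3=29 S4=29 blocked=[]
Op 4: conn=40 S1=9 S2=29 S3=29 S4=35 blocked=[]
Op 5: conn=53 S1=9 S2=29 S3=29 S4=35 blocked=[]
Op 6: conn=46 S1=9 S2=22 S3=29 S4=35 blocked=[]
Op 7: conn=57 S1=9 S2=22 S3=29 S4=35 blocked=[]
Op 8: conn=37 S1=-11 S2=22 S3=29 S4=35 blocked=[1]
Op 9: conn=37 S1=-11 S2=37 S3=29 S4=35 blocked=[1]
Op 10: conn=37 S1=-11 S2=37 S3=29 S4=42 blocked=[1]
Op 11: conn=37 S1=-11 S2=37 S3=46 S4=42 blocked=[1]
Op 12: conn=26 S1=-11 S2=26 S3=46 S4=42 blocked=[1]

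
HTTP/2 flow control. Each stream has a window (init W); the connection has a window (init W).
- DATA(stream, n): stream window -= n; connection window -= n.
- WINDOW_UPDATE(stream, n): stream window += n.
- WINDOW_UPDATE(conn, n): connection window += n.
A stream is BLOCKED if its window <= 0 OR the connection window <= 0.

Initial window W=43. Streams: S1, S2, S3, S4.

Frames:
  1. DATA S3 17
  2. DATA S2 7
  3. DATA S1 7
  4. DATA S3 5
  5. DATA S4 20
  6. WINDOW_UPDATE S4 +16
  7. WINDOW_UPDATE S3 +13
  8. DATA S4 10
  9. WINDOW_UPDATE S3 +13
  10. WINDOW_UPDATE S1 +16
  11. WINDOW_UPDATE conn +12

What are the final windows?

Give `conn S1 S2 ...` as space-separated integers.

Answer: -11 52 36 47 29

Derivation:
Op 1: conn=26 S1=43 S2=43 S3=26 S4=43 blocked=[]
Op 2: conn=19 S1=43 S2=36 S3=26 S4=43 blocked=[]
Op 3: conn=12 S1=36 S2=36 S3=26 S4=43 blocked=[]
Op 4: conn=7 S1=36 S2=36 S3=21 S4=43 blocked=[]
Op 5: conn=-13 S1=36 S2=36 S3=21 S4=23 blocked=[1, 2, 3, 4]
Op 6: conn=-13 S1=36 S2=36 S3=21 S4=39 blocked=[1, 2, 3, 4]
Op 7: conn=-13 S1=36 S2=36 S3=34 S4=39 blocked=[1, 2, 3, 4]
Op 8: conn=-23 S1=36 S2=36 S3=34 S4=29 blocked=[1, 2, 3, 4]
Op 9: conn=-23 S1=36 S2=36 S3=47 S4=29 blocked=[1, 2, 3, 4]
Op 10: conn=-23 S1=52 S2=36 S3=47 S4=29 blocked=[1, 2, 3, 4]
Op 11: conn=-11 S1=52 S2=36 S3=47 S4=29 blocked=[1, 2, 3, 4]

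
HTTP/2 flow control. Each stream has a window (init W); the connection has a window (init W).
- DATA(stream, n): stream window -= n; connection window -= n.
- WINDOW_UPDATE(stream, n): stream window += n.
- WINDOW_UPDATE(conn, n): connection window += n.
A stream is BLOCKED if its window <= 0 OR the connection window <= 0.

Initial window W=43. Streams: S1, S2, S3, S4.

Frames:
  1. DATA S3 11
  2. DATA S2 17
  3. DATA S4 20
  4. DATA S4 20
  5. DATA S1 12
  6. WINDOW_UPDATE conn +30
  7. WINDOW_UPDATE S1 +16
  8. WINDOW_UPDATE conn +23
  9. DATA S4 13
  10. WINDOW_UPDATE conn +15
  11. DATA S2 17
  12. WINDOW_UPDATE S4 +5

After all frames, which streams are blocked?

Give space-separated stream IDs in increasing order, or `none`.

Answer: S4

Derivation:
Op 1: conn=32 S1=43 S2=43 S3=32 S4=43 blocked=[]
Op 2: conn=15 S1=43 S2=26 S3=32 S4=43 blocked=[]
Op 3: conn=-5 S1=43 S2=26 S3=32 S4=23 blocked=[1, 2, 3, 4]
Op 4: conn=-25 S1=43 S2=26 S3=32 S4=3 blocked=[1, 2, 3, 4]
Op 5: conn=-37 S1=31 S2=26 S3=32 S4=3 blocked=[1, 2, 3, 4]
Op 6: conn=-7 S1=31 S2=26 S3=32 S4=3 blocked=[1, 2, 3, 4]
Op 7: conn=-7 S1=47 S2=26 S3=32 S4=3 blocked=[1, 2, 3, 4]
Op 8: conn=16 S1=47 S2=26 S3=32 S4=3 blocked=[]
Op 9: conn=3 S1=47 S2=26 S3=32 S4=-10 blocked=[4]
Op 10: conn=18 S1=47 S2=26 S3=32 S4=-10 blocked=[4]
Op 11: conn=1 S1=47 S2=9 S3=32 S4=-10 blocked=[4]
Op 12: conn=1 S1=47 S2=9 S3=32 S4=-5 blocked=[4]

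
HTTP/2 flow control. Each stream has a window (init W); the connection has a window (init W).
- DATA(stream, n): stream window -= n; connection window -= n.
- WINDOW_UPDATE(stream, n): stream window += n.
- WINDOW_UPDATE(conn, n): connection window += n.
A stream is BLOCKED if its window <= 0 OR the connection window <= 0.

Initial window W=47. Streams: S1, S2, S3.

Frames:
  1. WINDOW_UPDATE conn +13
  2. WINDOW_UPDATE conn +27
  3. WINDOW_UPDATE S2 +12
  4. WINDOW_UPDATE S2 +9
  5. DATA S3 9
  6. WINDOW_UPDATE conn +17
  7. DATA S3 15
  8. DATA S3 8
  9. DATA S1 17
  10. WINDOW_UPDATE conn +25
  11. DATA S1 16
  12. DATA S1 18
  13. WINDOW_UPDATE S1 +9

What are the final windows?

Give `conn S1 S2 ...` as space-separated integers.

Op 1: conn=60 S1=47 S2=47 S3=47 blocked=[]
Op 2: conn=87 S1=47 S2=47 S3=47 blocked=[]
Op 3: conn=87 S1=47 S2=59 S3=47 blocked=[]
Op 4: conn=87 S1=47 S2=68 S3=47 blocked=[]
Op 5: conn=78 S1=47 S2=68 S3=38 blocked=[]
Op 6: conn=95 S1=47 S2=68 S3=38 blocked=[]
Op 7: conn=80 S1=47 S2=68 S3=23 blocked=[]
Op 8: conn=72 S1=47 S2=68 S3=15 blocked=[]
Op 9: conn=55 S1=30 S2=68 S3=15 blocked=[]
Op 10: conn=80 S1=30 S2=68 S3=15 blocked=[]
Op 11: conn=64 S1=14 S2=68 S3=15 blocked=[]
Op 12: conn=46 S1=-4 S2=68 S3=15 blocked=[1]
Op 13: conn=46 S1=5 S2=68 S3=15 blocked=[]

Answer: 46 5 68 15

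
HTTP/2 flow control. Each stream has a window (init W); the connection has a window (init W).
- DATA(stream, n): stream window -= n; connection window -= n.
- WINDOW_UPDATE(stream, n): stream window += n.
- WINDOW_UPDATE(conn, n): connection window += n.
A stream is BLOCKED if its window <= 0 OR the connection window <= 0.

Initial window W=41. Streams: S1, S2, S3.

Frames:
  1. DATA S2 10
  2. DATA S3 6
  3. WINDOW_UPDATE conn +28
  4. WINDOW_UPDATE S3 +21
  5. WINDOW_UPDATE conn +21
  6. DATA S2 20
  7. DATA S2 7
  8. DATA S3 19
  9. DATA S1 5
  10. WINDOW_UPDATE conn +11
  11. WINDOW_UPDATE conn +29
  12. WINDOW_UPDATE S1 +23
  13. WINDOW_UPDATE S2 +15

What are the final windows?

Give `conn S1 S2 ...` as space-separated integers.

Answer: 63 59 19 37

Derivation:
Op 1: conn=31 S1=41 S2=31 S3=41 blocked=[]
Op 2: conn=25 S1=41 S2=31 S3=35 blocked=[]
Op 3: conn=53 S1=41 S2=31 S3=35 blocked=[]
Op 4: conn=53 S1=41 S2=31 S3=56 blocked=[]
Op 5: conn=74 S1=41 S2=31 S3=56 blocked=[]
Op 6: conn=54 S1=41 S2=11 S3=56 blocked=[]
Op 7: conn=47 S1=41 S2=4 S3=56 blocked=[]
Op 8: conn=28 S1=41 S2=4 S3=37 blocked=[]
Op 9: conn=23 S1=36 S2=4 S3=37 blocked=[]
Op 10: conn=34 S1=36 S2=4 S3=37 blocked=[]
Op 11: conn=63 S1=36 S2=4 S3=37 blocked=[]
Op 12: conn=63 S1=59 S2=4 S3=37 blocked=[]
Op 13: conn=63 S1=59 S2=19 S3=37 blocked=[]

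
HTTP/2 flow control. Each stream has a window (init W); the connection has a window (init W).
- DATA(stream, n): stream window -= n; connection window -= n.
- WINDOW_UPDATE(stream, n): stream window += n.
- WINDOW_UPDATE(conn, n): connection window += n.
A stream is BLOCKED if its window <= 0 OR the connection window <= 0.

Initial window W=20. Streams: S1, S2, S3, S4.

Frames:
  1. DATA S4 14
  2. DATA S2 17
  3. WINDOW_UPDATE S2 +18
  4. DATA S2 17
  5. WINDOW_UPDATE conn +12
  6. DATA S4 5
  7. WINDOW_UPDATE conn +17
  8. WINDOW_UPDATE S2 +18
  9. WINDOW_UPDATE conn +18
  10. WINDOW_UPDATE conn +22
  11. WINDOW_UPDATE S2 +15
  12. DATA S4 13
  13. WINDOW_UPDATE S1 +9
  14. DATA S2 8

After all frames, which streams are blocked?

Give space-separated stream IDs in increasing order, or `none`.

Op 1: conn=6 S1=20 S2=20 S3=20 S4=6 blocked=[]
Op 2: conn=-11 S1=20 S2=3 S3=20 S4=6 blocked=[1, 2, 3, 4]
Op 3: conn=-11 S1=20 S2=21 S3=20 S4=6 blocked=[1, 2, 3, 4]
Op 4: conn=-28 S1=20 S2=4 S3=20 S4=6 blocked=[1, 2, 3, 4]
Op 5: conn=-16 S1=20 S2=4 S3=20 S4=6 blocked=[1, 2, 3, 4]
Op 6: conn=-21 S1=20 S2=4 S3=20 S4=1 blocked=[1, 2, 3, 4]
Op 7: conn=-4 S1=20 S2=4 S3=20 S4=1 blocked=[1, 2, 3, 4]
Op 8: conn=-4 S1=20 S2=22 S3=20 S4=1 blocked=[1, 2, 3, 4]
Op 9: conn=14 S1=20 S2=22 S3=20 S4=1 blocked=[]
Op 10: conn=36 S1=20 S2=22 S3=20 S4=1 blocked=[]
Op 11: conn=36 S1=20 S2=37 S3=20 S4=1 blocked=[]
Op 12: conn=23 S1=20 S2=37 S3=20 S4=-12 blocked=[4]
Op 13: conn=23 S1=29 S2=37 S3=20 S4=-12 blocked=[4]
Op 14: conn=15 S1=29 S2=29 S3=20 S4=-12 blocked=[4]

Answer: S4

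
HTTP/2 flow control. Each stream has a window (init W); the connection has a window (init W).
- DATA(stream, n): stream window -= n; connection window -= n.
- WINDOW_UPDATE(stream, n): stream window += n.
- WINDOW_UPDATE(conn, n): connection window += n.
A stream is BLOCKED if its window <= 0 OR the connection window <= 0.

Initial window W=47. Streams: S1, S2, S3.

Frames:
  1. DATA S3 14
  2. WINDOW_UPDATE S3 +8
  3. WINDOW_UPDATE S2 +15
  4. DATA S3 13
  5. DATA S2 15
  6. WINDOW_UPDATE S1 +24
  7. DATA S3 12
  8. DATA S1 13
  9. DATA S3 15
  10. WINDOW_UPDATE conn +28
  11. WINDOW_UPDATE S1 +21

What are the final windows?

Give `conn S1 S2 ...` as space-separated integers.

Op 1: conn=33 S1=47 S2=47 S3=33 blocked=[]
Op 2: conn=33 S1=47 S2=47 S3=41 blocked=[]
Op 3: conn=33 S1=47 S2=62 S3=41 blocked=[]
Op 4: conn=20 S1=47 S2=62 S3=28 blocked=[]
Op 5: conn=5 S1=47 S2=47 S3=28 blocked=[]
Op 6: conn=5 S1=71 S2=47 S3=28 blocked=[]
Op 7: conn=-7 S1=71 S2=47 S3=16 blocked=[1, 2, 3]
Op 8: conn=-20 S1=58 S2=47 S3=16 blocked=[1, 2, 3]
Op 9: conn=-35 S1=58 S2=47 S3=1 blocked=[1, 2, 3]
Op 10: conn=-7 S1=58 S2=47 S3=1 blocked=[1, 2, 3]
Op 11: conn=-7 S1=79 S2=47 S3=1 blocked=[1, 2, 3]

Answer: -7 79 47 1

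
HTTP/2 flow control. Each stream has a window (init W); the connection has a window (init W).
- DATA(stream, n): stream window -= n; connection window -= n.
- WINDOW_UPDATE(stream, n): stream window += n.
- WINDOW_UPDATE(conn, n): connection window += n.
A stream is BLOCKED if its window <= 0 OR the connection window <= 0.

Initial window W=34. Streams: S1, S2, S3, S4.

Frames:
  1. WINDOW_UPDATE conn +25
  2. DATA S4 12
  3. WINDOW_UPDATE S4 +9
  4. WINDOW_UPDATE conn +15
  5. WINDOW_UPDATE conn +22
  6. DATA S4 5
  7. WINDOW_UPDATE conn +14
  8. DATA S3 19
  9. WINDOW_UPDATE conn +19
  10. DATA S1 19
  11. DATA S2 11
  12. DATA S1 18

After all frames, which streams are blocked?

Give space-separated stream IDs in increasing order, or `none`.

Answer: S1

Derivation:
Op 1: conn=59 S1=34 S2=34 S3=34 S4=34 blocked=[]
Op 2: conn=47 S1=34 S2=34 S3=34 S4=22 blocked=[]
Op 3: conn=47 S1=34 S2=34 S3=34 S4=31 blocked=[]
Op 4: conn=62 S1=34 S2=34 S3=34 S4=31 blocked=[]
Op 5: conn=84 S1=34 S2=34 S3=34 S4=31 blocked=[]
Op 6: conn=79 S1=34 S2=34 S3=34 S4=26 blocked=[]
Op 7: conn=93 S1=34 S2=34 S3=34 S4=26 blocked=[]
Op 8: conn=74 S1=34 S2=34 S3=15 S4=26 blocked=[]
Op 9: conn=93 S1=34 S2=34 S3=15 S4=26 blocked=[]
Op 10: conn=74 S1=15 S2=34 S3=15 S4=26 blocked=[]
Op 11: conn=63 S1=15 S2=23 S3=15 S4=26 blocked=[]
Op 12: conn=45 S1=-3 S2=23 S3=15 S4=26 blocked=[1]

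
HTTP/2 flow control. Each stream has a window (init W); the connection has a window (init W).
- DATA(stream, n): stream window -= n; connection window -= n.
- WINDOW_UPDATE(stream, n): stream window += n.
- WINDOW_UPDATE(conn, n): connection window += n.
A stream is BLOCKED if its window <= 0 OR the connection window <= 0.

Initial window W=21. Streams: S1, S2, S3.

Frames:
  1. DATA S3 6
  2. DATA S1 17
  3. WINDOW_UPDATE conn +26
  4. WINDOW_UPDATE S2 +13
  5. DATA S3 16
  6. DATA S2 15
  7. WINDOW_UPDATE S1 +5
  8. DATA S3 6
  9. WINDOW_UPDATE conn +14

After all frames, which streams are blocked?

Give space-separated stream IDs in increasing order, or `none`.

Answer: S3

Derivation:
Op 1: conn=15 S1=21 S2=21 S3=15 blocked=[]
Op 2: conn=-2 S1=4 S2=21 S3=15 blocked=[1, 2, 3]
Op 3: conn=24 S1=4 S2=21 S3=15 blocked=[]
Op 4: conn=24 S1=4 S2=34 S3=15 blocked=[]
Op 5: conn=8 S1=4 S2=34 S3=-1 blocked=[3]
Op 6: conn=-7 S1=4 S2=19 S3=-1 blocked=[1, 2, 3]
Op 7: conn=-7 S1=9 S2=19 S3=-1 blocked=[1, 2, 3]
Op 8: conn=-13 S1=9 S2=19 S3=-7 blocked=[1, 2, 3]
Op 9: conn=1 S1=9 S2=19 S3=-7 blocked=[3]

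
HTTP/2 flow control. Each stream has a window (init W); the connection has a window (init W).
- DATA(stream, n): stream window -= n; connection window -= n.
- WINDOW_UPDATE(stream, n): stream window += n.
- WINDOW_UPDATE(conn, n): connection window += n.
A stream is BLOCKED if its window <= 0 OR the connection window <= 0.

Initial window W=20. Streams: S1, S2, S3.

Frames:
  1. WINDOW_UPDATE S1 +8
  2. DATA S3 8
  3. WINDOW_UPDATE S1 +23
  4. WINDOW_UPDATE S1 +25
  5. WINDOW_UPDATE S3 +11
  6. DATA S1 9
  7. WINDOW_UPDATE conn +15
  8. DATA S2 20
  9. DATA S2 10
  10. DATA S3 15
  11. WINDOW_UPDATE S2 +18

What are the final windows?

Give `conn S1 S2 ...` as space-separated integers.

Op 1: conn=20 S1=28 S2=20 S3=20 blocked=[]
Op 2: conn=12 S1=28 S2=20 S3=12 blocked=[]
Op 3: conn=12 S1=51 S2=20 S3=12 blocked=[]
Op 4: conn=12 S1=76 S2=20 S3=12 blocked=[]
Op 5: conn=12 S1=76 S2=20 S3=23 blocked=[]
Op 6: conn=3 S1=67 S2=20 S3=23 blocked=[]
Op 7: conn=18 S1=67 S2=20 S3=23 blocked=[]
Op 8: conn=-2 S1=67 S2=0 S3=23 blocked=[1, 2, 3]
Op 9: conn=-12 S1=67 S2=-10 S3=23 blocked=[1, 2, 3]
Op 10: conn=-27 S1=67 S2=-10 S3=8 blocked=[1, 2, 3]
Op 11: conn=-27 S1=67 S2=8 S3=8 blocked=[1, 2, 3]

Answer: -27 67 8 8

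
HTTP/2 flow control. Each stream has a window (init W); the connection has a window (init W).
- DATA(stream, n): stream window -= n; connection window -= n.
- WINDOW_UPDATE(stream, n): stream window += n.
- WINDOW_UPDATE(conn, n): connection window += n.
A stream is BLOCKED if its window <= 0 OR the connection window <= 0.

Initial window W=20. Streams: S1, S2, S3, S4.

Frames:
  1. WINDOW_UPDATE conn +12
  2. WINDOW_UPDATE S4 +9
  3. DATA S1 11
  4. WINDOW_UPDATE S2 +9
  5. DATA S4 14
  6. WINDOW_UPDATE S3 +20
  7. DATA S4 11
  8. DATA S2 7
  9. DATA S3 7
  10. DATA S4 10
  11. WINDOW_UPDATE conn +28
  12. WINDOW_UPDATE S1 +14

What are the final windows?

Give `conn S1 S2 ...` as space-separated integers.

Answer: 0 23 22 33 -6

Derivation:
Op 1: conn=32 S1=20 S2=20 S3=20 S4=20 blocked=[]
Op 2: conn=32 S1=20 S2=20 S3=20 S4=29 blocked=[]
Op 3: conn=21 S1=9 S2=20 S3=20 S4=29 blocked=[]
Op 4: conn=21 S1=9 S2=29 S3=20 S4=29 blocked=[]
Op 5: conn=7 S1=9 S2=29 S3=20 S4=15 blocked=[]
Op 6: conn=7 S1=9 S2=29 S3=40 S4=15 blocked=[]
Op 7: conn=-4 S1=9 S2=29 S3=40 S4=4 blocked=[1, 2, 3, 4]
Op 8: conn=-11 S1=9 S2=22 S3=40 S4=4 blocked=[1, 2, 3, 4]
Op 9: conn=-18 S1=9 S2=22 S3=33 S4=4 blocked=[1, 2, 3, 4]
Op 10: conn=-28 S1=9 S2=22 S3=33 S4=-6 blocked=[1, 2, 3, 4]
Op 11: conn=0 S1=9 S2=22 S3=33 S4=-6 blocked=[1, 2, 3, 4]
Op 12: conn=0 S1=23 S2=22 S3=33 S4=-6 blocked=[1, 2, 3, 4]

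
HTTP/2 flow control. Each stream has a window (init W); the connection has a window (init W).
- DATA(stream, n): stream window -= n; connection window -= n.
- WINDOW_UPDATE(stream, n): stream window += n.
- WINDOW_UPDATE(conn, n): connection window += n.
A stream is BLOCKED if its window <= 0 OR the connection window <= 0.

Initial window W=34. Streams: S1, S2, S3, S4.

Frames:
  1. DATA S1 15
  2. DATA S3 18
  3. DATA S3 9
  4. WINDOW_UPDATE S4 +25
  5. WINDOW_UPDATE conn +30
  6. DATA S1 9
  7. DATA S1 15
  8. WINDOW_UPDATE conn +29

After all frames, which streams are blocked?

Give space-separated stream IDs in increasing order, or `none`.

Op 1: conn=19 S1=19 S2=34 S3=34 S4=34 blocked=[]
Op 2: conn=1 S1=19 S2=34 S3=16 S4=34 blocked=[]
Op 3: conn=-8 S1=19 S2=34 S3=7 S4=34 blocked=[1, 2, 3, 4]
Op 4: conn=-8 S1=19 S2=34 S3=7 S4=59 blocked=[1, 2, 3, 4]
Op 5: conn=22 S1=19 S2=34 S3=7 S4=59 blocked=[]
Op 6: conn=13 S1=10 S2=34 S3=7 S4=59 blocked=[]
Op 7: conn=-2 S1=-5 S2=34 S3=7 S4=59 blocked=[1, 2, 3, 4]
Op 8: conn=27 S1=-5 S2=34 S3=7 S4=59 blocked=[1]

Answer: S1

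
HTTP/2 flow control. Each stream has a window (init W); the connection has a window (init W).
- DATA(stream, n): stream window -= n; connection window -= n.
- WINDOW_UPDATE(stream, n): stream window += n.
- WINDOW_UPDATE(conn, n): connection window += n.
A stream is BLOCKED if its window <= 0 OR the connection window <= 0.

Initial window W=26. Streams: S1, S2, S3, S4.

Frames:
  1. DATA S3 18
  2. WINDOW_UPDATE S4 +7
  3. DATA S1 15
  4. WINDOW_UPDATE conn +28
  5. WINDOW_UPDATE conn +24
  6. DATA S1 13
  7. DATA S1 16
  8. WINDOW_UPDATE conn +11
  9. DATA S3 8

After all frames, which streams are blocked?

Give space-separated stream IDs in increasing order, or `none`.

Op 1: conn=8 S1=26 S2=26 S3=8 S4=26 blocked=[]
Op 2: conn=8 S1=26 S2=26 S3=8 S4=33 blocked=[]
Op 3: conn=-7 S1=11 S2=26 S3=8 S4=33 blocked=[1, 2, 3, 4]
Op 4: conn=21 S1=11 S2=26 S3=8 S4=33 blocked=[]
Op 5: conn=45 S1=11 S2=26 S3=8 S4=33 blocked=[]
Op 6: conn=32 S1=-2 S2=26 S3=8 S4=33 blocked=[1]
Op 7: conn=16 S1=-18 S2=26 S3=8 S4=33 blocked=[1]
Op 8: conn=27 S1=-18 S2=26 S3=8 S4=33 blocked=[1]
Op 9: conn=19 S1=-18 S2=26 S3=0 S4=33 blocked=[1, 3]

Answer: S1 S3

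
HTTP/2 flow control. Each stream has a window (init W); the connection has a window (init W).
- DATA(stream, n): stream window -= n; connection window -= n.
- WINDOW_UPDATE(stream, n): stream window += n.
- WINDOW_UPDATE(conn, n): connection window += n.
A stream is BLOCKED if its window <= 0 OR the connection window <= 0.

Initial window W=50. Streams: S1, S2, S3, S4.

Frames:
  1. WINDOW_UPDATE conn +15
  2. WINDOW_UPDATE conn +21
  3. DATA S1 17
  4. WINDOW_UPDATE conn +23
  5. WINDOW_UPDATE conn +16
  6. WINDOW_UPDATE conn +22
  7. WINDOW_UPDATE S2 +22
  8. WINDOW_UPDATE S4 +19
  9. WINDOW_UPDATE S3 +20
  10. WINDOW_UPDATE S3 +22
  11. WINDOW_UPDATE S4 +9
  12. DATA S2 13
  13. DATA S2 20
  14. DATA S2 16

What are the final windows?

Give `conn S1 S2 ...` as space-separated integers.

Answer: 81 33 23 92 78

Derivation:
Op 1: conn=65 S1=50 S2=50 S3=50 S4=50 blocked=[]
Op 2: conn=86 S1=50 S2=50 S3=50 S4=50 blocked=[]
Op 3: conn=69 S1=33 S2=50 S3=50 S4=50 blocked=[]
Op 4: conn=92 S1=33 S2=50 S3=50 S4=50 blocked=[]
Op 5: conn=108 S1=33 S2=50 S3=50 S4=50 blocked=[]
Op 6: conn=130 S1=33 S2=50 S3=50 S4=50 blocked=[]
Op 7: conn=130 S1=33 S2=72 S3=50 S4=50 blocked=[]
Op 8: conn=130 S1=33 S2=72 S3=50 S4=69 blocked=[]
Op 9: conn=130 S1=33 S2=72 S3=70 S4=69 blocked=[]
Op 10: conn=130 S1=33 S2=72 S3=92 S4=69 blocked=[]
Op 11: conn=130 S1=33 S2=72 S3=92 S4=78 blocked=[]
Op 12: conn=117 S1=33 S2=59 S3=92 S4=78 blocked=[]
Op 13: conn=97 S1=33 S2=39 S3=92 S4=78 blocked=[]
Op 14: conn=81 S1=33 S2=23 S3=92 S4=78 blocked=[]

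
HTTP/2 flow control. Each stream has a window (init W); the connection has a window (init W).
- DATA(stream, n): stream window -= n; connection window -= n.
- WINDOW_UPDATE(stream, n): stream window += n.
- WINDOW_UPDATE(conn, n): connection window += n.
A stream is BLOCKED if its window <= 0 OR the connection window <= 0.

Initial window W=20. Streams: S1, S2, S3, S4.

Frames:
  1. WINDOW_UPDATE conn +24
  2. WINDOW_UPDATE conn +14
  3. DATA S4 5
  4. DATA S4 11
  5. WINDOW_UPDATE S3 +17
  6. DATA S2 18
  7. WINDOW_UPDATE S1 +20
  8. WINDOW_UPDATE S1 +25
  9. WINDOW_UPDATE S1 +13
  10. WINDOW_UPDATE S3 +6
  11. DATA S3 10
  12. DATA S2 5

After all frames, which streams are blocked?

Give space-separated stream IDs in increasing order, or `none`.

Answer: S2

Derivation:
Op 1: conn=44 S1=20 S2=20 S3=20 S4=20 blocked=[]
Op 2: conn=58 S1=20 S2=20 S3=20 S4=20 blocked=[]
Op 3: conn=53 S1=20 S2=20 S3=20 S4=15 blocked=[]
Op 4: conn=42 S1=20 S2=20 S3=20 S4=4 blocked=[]
Op 5: conn=42 S1=20 S2=20 S3=37 S4=4 blocked=[]
Op 6: conn=24 S1=20 S2=2 S3=37 S4=4 blocked=[]
Op 7: conn=24 S1=40 S2=2 S3=37 S4=4 blocked=[]
Op 8: conn=24 S1=65 S2=2 S3=37 S4=4 blocked=[]
Op 9: conn=24 S1=78 S2=2 S3=37 S4=4 blocked=[]
Op 10: conn=24 S1=78 S2=2 S3=43 S4=4 blocked=[]
Op 11: conn=14 S1=78 S2=2 S3=33 S4=4 blocked=[]
Op 12: conn=9 S1=78 S2=-3 S3=33 S4=4 blocked=[2]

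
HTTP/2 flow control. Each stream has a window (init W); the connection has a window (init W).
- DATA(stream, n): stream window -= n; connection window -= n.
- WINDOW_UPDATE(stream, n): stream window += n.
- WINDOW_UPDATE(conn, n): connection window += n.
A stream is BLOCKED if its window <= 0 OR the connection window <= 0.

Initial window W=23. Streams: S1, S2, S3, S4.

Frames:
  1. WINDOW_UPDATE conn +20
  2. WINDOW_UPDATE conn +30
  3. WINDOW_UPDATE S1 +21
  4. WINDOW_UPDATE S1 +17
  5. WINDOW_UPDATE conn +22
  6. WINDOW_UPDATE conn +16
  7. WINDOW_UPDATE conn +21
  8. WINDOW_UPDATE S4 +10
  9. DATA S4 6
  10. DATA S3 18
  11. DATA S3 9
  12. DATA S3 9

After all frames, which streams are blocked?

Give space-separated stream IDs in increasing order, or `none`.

Op 1: conn=43 S1=23 S2=23 S3=23 S4=23 blocked=[]
Op 2: conn=73 S1=23 S2=23 S3=23 S4=23 blocked=[]
Op 3: conn=73 S1=44 S2=23 S3=23 S4=23 blocked=[]
Op 4: conn=73 S1=61 S2=23 S3=23 S4=23 blocked=[]
Op 5: conn=95 S1=61 S2=23 S3=23 S4=23 blocked=[]
Op 6: conn=111 S1=61 S2=23 S3=23 S4=23 blocked=[]
Op 7: conn=132 S1=61 S2=23 S3=23 S4=23 blocked=[]
Op 8: conn=132 S1=61 S2=23 S3=23 S4=33 blocked=[]
Op 9: conn=126 S1=61 S2=23 S3=23 S4=27 blocked=[]
Op 10: conn=108 S1=61 S2=23 S3=5 S4=27 blocked=[]
Op 11: conn=99 S1=61 S2=23 S3=-4 S4=27 blocked=[3]
Op 12: conn=90 S1=61 S2=23 S3=-13 S4=27 blocked=[3]

Answer: S3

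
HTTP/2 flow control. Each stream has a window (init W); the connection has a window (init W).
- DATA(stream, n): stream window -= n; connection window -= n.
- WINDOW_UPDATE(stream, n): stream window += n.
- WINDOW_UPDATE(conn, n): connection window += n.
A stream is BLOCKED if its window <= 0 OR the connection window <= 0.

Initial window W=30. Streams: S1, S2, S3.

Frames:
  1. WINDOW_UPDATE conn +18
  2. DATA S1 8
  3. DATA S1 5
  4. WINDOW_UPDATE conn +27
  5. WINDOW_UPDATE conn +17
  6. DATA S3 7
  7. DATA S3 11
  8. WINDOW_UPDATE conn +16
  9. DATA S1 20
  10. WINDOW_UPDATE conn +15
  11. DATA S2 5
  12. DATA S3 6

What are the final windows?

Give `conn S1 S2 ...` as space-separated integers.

Answer: 61 -3 25 6

Derivation:
Op 1: conn=48 S1=30 S2=30 S3=30 blocked=[]
Op 2: conn=40 S1=22 S2=30 S3=30 blocked=[]
Op 3: conn=35 S1=17 S2=30 S3=30 blocked=[]
Op 4: conn=62 S1=17 S2=30 S3=30 blocked=[]
Op 5: conn=79 S1=17 S2=30 S3=30 blocked=[]
Op 6: conn=72 S1=17 S2=30 S3=23 blocked=[]
Op 7: conn=61 S1=17 S2=30 S3=12 blocked=[]
Op 8: conn=77 S1=17 S2=30 S3=12 blocked=[]
Op 9: conn=57 S1=-3 S2=30 S3=12 blocked=[1]
Op 10: conn=72 S1=-3 S2=30 S3=12 blocked=[1]
Op 11: conn=67 S1=-3 S2=25 S3=12 blocked=[1]
Op 12: conn=61 S1=-3 S2=25 S3=6 blocked=[1]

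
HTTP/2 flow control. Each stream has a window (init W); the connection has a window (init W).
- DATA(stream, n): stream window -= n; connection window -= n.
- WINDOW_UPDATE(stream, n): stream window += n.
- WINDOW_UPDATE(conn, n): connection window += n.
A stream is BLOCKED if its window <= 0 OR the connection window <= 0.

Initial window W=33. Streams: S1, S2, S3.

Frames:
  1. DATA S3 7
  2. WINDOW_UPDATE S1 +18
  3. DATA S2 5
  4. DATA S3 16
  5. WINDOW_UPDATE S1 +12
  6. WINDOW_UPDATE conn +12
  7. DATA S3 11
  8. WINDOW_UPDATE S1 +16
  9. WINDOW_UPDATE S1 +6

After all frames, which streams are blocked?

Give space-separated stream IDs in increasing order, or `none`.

Answer: S3

Derivation:
Op 1: conn=26 S1=33 S2=33 S3=26 blocked=[]
Op 2: conn=26 S1=51 S2=33 S3=26 blocked=[]
Op 3: conn=21 S1=51 S2=28 S3=26 blocked=[]
Op 4: conn=5 S1=51 S2=28 S3=10 blocked=[]
Op 5: conn=5 S1=63 S2=28 S3=10 blocked=[]
Op 6: conn=17 S1=63 S2=28 S3=10 blocked=[]
Op 7: conn=6 S1=63 S2=28 S3=-1 blocked=[3]
Op 8: conn=6 S1=79 S2=28 S3=-1 blocked=[3]
Op 9: conn=6 S1=85 S2=28 S3=-1 blocked=[3]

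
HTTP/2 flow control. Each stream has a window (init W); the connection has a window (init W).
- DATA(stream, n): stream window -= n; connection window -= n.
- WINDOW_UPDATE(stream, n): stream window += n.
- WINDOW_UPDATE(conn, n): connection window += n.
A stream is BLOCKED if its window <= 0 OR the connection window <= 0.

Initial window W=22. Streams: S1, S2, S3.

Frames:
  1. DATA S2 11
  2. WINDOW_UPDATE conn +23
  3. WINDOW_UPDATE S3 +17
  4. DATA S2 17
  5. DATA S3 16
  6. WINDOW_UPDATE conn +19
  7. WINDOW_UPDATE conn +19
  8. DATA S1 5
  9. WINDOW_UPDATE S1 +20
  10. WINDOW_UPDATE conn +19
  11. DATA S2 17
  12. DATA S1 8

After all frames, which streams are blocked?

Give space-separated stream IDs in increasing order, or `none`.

Op 1: conn=11 S1=22 S2=11 S3=22 blocked=[]
Op 2: conn=34 S1=22 S2=11 S3=22 blocked=[]
Op 3: conn=34 S1=22 S2=11 S3=39 blocked=[]
Op 4: conn=17 S1=22 S2=-6 S3=39 blocked=[2]
Op 5: conn=1 S1=22 S2=-6 S3=23 blocked=[2]
Op 6: conn=20 S1=22 S2=-6 S3=23 blocked=[2]
Op 7: conn=39 S1=22 S2=-6 S3=23 blocked=[2]
Op 8: conn=34 S1=17 S2=-6 S3=23 blocked=[2]
Op 9: conn=34 S1=37 S2=-6 S3=23 blocked=[2]
Op 10: conn=53 S1=37 S2=-6 S3=23 blocked=[2]
Op 11: conn=36 S1=37 S2=-23 S3=23 blocked=[2]
Op 12: conn=28 S1=29 S2=-23 S3=23 blocked=[2]

Answer: S2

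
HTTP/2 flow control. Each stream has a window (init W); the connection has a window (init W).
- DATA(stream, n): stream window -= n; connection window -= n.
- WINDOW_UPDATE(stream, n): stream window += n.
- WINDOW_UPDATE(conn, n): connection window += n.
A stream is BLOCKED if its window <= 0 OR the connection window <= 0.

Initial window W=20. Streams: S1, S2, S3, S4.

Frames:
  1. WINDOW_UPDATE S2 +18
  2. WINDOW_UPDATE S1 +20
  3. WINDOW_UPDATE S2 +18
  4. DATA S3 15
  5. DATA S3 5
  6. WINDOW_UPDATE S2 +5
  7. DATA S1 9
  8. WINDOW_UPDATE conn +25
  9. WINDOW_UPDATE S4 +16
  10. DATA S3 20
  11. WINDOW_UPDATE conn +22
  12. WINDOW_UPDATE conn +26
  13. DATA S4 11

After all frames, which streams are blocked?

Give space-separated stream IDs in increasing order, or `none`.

Answer: S3

Derivation:
Op 1: conn=20 S1=20 S2=38 S3=20 S4=20 blocked=[]
Op 2: conn=20 S1=40 S2=38 S3=20 S4=20 blocked=[]
Op 3: conn=20 S1=40 S2=56 S3=20 S4=20 blocked=[]
Op 4: conn=5 S1=40 S2=56 S3=5 S4=20 blocked=[]
Op 5: conn=0 S1=40 S2=56 S3=0 S4=20 blocked=[1, 2, 3, 4]
Op 6: conn=0 S1=40 S2=61 S3=0 S4=20 blocked=[1, 2, 3, 4]
Op 7: conn=-9 S1=31 S2=61 S3=0 S4=20 blocked=[1, 2, 3, 4]
Op 8: conn=16 S1=31 S2=61 S3=0 S4=20 blocked=[3]
Op 9: conn=16 S1=31 S2=61 S3=0 S4=36 blocked=[3]
Op 10: conn=-4 S1=31 S2=61 S3=-20 S4=36 blocked=[1, 2, 3, 4]
Op 11: conn=18 S1=31 S2=61 S3=-20 S4=36 blocked=[3]
Op 12: conn=44 S1=31 S2=61 S3=-20 S4=36 blocked=[3]
Op 13: conn=33 S1=31 S2=61 S3=-20 S4=25 blocked=[3]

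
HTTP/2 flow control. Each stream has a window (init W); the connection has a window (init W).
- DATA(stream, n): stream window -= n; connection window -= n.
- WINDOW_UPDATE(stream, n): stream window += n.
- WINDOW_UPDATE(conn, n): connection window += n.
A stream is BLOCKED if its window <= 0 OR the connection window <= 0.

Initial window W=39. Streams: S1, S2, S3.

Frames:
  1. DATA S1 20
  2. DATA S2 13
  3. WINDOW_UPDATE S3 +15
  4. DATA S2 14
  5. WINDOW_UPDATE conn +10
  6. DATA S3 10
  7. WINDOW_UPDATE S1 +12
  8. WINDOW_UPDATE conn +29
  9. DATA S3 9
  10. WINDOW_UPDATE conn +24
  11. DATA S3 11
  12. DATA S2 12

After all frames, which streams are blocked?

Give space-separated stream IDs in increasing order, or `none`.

Op 1: conn=19 S1=19 S2=39 S3=39 blocked=[]
Op 2: conn=6 S1=19 S2=26 S3=39 blocked=[]
Op 3: conn=6 S1=19 S2=26 S3=54 blocked=[]
Op 4: conn=-8 S1=19 S2=12 S3=54 blocked=[1, 2, 3]
Op 5: conn=2 S1=19 S2=12 S3=54 blocked=[]
Op 6: conn=-8 S1=19 S2=12 S3=44 blocked=[1, 2, 3]
Op 7: conn=-8 S1=31 S2=12 S3=44 blocked=[1, 2, 3]
Op 8: conn=21 S1=31 S2=12 S3=44 blocked=[]
Op 9: conn=12 S1=31 S2=12 S3=35 blocked=[]
Op 10: conn=36 S1=31 S2=12 S3=35 blocked=[]
Op 11: conn=25 S1=31 S2=12 S3=24 blocked=[]
Op 12: conn=13 S1=31 S2=0 S3=24 blocked=[2]

Answer: S2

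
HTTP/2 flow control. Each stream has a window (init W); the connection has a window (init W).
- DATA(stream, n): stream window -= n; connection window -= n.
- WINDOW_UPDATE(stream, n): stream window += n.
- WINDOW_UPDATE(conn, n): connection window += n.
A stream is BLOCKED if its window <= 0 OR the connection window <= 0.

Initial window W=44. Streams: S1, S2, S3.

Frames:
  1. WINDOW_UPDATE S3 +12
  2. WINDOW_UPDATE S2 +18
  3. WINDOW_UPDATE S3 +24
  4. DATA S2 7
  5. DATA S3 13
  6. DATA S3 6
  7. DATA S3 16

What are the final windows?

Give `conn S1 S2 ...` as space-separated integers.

Answer: 2 44 55 45

Derivation:
Op 1: conn=44 S1=44 S2=44 S3=56 blocked=[]
Op 2: conn=44 S1=44 S2=62 S3=56 blocked=[]
Op 3: conn=44 S1=44 S2=62 S3=80 blocked=[]
Op 4: conn=37 S1=44 S2=55 S3=80 blocked=[]
Op 5: conn=24 S1=44 S2=55 S3=67 blocked=[]
Op 6: conn=18 S1=44 S2=55 S3=61 blocked=[]
Op 7: conn=2 S1=44 S2=55 S3=45 blocked=[]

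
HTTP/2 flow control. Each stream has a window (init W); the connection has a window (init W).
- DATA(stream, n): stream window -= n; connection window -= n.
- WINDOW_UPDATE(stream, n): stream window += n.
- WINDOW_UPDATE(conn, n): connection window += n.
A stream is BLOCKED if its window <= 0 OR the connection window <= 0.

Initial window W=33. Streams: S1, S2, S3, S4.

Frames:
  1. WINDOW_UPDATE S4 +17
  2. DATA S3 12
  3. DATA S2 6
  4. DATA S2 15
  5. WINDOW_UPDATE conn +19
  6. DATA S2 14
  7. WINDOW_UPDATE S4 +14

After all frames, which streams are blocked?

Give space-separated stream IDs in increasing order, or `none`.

Answer: S2

Derivation:
Op 1: conn=33 S1=33 S2=33 S3=33 S4=50 blocked=[]
Op 2: conn=21 S1=33 S2=33 S3=21 S4=50 blocked=[]
Op 3: conn=15 S1=33 S2=27 S3=21 S4=50 blocked=[]
Op 4: conn=0 S1=33 S2=12 S3=21 S4=50 blocked=[1, 2, 3, 4]
Op 5: conn=19 S1=33 S2=12 S3=21 S4=50 blocked=[]
Op 6: conn=5 S1=33 S2=-2 S3=21 S4=50 blocked=[2]
Op 7: conn=5 S1=33 S2=-2 S3=21 S4=64 blocked=[2]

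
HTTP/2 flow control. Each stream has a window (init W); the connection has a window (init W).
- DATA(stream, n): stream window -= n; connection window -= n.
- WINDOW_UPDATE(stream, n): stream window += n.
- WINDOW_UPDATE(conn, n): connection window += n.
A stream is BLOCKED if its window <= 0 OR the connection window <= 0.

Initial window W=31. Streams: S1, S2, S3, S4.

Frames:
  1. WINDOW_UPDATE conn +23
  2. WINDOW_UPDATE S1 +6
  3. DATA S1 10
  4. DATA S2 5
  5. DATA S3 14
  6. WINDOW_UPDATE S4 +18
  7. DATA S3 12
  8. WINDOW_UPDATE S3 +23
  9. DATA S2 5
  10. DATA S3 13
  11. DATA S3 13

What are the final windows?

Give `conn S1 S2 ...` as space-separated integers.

Answer: -18 27 21 2 49

Derivation:
Op 1: conn=54 S1=31 S2=31 S3=31 S4=31 blocked=[]
Op 2: conn=54 S1=37 S2=31 S3=31 S4=31 blocked=[]
Op 3: conn=44 S1=27 S2=31 S3=31 S4=31 blocked=[]
Op 4: conn=39 S1=27 S2=26 S3=31 S4=31 blocked=[]
Op 5: conn=25 S1=27 S2=26 S3=17 S4=31 blocked=[]
Op 6: conn=25 S1=27 S2=26 S3=17 S4=49 blocked=[]
Op 7: conn=13 S1=27 S2=26 S3=5 S4=49 blocked=[]
Op 8: conn=13 S1=27 S2=26 S3=28 S4=49 blocked=[]
Op 9: conn=8 S1=27 S2=21 S3=28 S4=49 blocked=[]
Op 10: conn=-5 S1=27 S2=21 S3=15 S4=49 blocked=[1, 2, 3, 4]
Op 11: conn=-18 S1=27 S2=21 S3=2 S4=49 blocked=[1, 2, 3, 4]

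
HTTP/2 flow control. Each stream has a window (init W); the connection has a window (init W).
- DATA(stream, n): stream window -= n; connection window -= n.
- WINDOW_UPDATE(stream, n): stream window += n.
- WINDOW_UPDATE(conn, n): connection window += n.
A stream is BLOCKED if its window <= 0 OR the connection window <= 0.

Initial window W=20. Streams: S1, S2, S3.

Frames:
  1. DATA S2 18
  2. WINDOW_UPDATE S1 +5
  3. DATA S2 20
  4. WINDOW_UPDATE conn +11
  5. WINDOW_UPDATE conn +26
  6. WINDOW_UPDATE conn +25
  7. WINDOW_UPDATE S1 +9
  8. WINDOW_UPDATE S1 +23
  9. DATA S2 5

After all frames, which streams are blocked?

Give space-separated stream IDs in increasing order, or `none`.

Answer: S2

Derivation:
Op 1: conn=2 S1=20 S2=2 S3=20 blocked=[]
Op 2: conn=2 S1=25 S2=2 S3=20 blocked=[]
Op 3: conn=-18 S1=25 S2=-18 S3=20 blocked=[1, 2, 3]
Op 4: conn=-7 S1=25 S2=-18 S3=20 blocked=[1, 2, 3]
Op 5: conn=19 S1=25 S2=-18 S3=20 blocked=[2]
Op 6: conn=44 S1=25 S2=-18 S3=20 blocked=[2]
Op 7: conn=44 S1=34 S2=-18 S3=20 blocked=[2]
Op 8: conn=44 S1=57 S2=-18 S3=20 blocked=[2]
Op 9: conn=39 S1=57 S2=-23 S3=20 blocked=[2]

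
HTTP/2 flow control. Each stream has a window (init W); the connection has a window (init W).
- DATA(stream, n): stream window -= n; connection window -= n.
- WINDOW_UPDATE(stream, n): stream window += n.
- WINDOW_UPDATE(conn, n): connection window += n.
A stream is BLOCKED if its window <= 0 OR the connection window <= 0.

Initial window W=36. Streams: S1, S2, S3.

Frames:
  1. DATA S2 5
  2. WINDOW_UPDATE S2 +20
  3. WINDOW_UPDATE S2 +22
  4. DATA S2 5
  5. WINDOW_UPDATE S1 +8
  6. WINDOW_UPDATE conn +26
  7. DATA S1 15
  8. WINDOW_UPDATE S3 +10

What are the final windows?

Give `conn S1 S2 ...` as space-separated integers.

Op 1: conn=31 S1=36 S2=31 S3=36 blocked=[]
Op 2: conn=31 S1=36 S2=51 S3=36 blocked=[]
Op 3: conn=31 S1=36 S2=73 S3=36 blocked=[]
Op 4: conn=26 S1=36 S2=68 S3=36 blocked=[]
Op 5: conn=26 S1=44 S2=68 S3=36 blocked=[]
Op 6: conn=52 S1=44 S2=68 S3=36 blocked=[]
Op 7: conn=37 S1=29 S2=68 S3=36 blocked=[]
Op 8: conn=37 S1=29 S2=68 S3=46 blocked=[]

Answer: 37 29 68 46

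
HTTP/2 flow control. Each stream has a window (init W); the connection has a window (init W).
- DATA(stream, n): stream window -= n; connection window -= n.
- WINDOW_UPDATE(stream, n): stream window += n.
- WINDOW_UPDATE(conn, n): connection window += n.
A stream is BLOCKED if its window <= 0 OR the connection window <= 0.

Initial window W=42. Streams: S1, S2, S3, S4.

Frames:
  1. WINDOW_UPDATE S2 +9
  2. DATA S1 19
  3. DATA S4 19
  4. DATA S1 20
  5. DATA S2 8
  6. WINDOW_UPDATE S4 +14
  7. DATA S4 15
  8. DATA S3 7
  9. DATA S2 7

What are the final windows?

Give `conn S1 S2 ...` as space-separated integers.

Answer: -53 3 36 35 22

Derivation:
Op 1: conn=42 S1=42 S2=51 S3=42 S4=42 blocked=[]
Op 2: conn=23 S1=23 S2=51 S3=42 S4=42 blocked=[]
Op 3: conn=4 S1=23 S2=51 S3=42 S4=23 blocked=[]
Op 4: conn=-16 S1=3 S2=51 S3=42 S4=23 blocked=[1, 2, 3, 4]
Op 5: conn=-24 S1=3 S2=43 S3=42 S4=23 blocked=[1, 2, 3, 4]
Op 6: conn=-24 S1=3 S2=43 S3=42 S4=37 blocked=[1, 2, 3, 4]
Op 7: conn=-39 S1=3 S2=43 S3=42 S4=22 blocked=[1, 2, 3, 4]
Op 8: conn=-46 S1=3 S2=43 S3=35 S4=22 blocked=[1, 2, 3, 4]
Op 9: conn=-53 S1=3 S2=36 S3=35 S4=22 blocked=[1, 2, 3, 4]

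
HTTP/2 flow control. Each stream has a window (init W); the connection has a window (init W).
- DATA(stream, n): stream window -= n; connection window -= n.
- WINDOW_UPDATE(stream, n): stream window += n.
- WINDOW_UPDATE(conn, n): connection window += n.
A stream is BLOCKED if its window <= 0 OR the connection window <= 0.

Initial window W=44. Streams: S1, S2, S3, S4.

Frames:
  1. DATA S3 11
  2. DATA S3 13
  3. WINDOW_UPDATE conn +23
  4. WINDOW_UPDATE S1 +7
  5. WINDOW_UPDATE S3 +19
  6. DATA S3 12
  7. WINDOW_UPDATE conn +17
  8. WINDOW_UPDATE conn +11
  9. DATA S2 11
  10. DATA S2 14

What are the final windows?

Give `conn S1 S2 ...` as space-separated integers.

Answer: 34 51 19 27 44

Derivation:
Op 1: conn=33 S1=44 S2=44 S3=33 S4=44 blocked=[]
Op 2: conn=20 S1=44 S2=44 S3=20 S4=44 blocked=[]
Op 3: conn=43 S1=44 S2=44 S3=20 S4=44 blocked=[]
Op 4: conn=43 S1=51 S2=44 S3=20 S4=44 blocked=[]
Op 5: conn=43 S1=51 S2=44 S3=39 S4=44 blocked=[]
Op 6: conn=31 S1=51 S2=44 S3=27 S4=44 blocked=[]
Op 7: conn=48 S1=51 S2=44 S3=27 S4=44 blocked=[]
Op 8: conn=59 S1=51 S2=44 S3=27 S4=44 blocked=[]
Op 9: conn=48 S1=51 S2=33 S3=27 S4=44 blocked=[]
Op 10: conn=34 S1=51 S2=19 S3=27 S4=44 blocked=[]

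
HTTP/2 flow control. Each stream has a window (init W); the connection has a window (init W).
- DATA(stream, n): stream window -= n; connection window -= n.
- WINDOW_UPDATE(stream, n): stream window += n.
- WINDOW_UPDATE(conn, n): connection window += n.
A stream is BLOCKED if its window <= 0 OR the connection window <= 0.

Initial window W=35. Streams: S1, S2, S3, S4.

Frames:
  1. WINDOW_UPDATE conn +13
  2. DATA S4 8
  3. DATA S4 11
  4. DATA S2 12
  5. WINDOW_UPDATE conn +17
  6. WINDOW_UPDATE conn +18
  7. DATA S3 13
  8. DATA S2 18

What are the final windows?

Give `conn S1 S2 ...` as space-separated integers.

Answer: 21 35 5 22 16

Derivation:
Op 1: conn=48 S1=35 S2=35 S3=35 S4=35 blocked=[]
Op 2: conn=40 S1=35 S2=35 S3=35 S4=27 blocked=[]
Op 3: conn=29 S1=35 S2=35 S3=35 S4=16 blocked=[]
Op 4: conn=17 S1=35 S2=23 S3=35 S4=16 blocked=[]
Op 5: conn=34 S1=35 S2=23 S3=35 S4=16 blocked=[]
Op 6: conn=52 S1=35 S2=23 S3=35 S4=16 blocked=[]
Op 7: conn=39 S1=35 S2=23 S3=22 S4=16 blocked=[]
Op 8: conn=21 S1=35 S2=5 S3=22 S4=16 blocked=[]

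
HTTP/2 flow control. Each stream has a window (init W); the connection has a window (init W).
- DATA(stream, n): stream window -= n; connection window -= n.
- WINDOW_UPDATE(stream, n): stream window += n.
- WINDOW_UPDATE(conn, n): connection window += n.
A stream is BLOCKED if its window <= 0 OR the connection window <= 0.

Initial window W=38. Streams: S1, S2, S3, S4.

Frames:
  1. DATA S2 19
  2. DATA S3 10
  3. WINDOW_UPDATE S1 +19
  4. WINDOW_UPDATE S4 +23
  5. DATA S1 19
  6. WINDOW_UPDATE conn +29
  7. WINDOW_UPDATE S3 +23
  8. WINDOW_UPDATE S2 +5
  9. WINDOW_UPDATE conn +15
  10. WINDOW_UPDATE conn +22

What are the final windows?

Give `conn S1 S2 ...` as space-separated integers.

Answer: 56 38 24 51 61

Derivation:
Op 1: conn=19 S1=38 S2=19 S3=38 S4=38 blocked=[]
Op 2: conn=9 S1=38 S2=19 S3=28 S4=38 blocked=[]
Op 3: conn=9 S1=57 S2=19 S3=28 S4=38 blocked=[]
Op 4: conn=9 S1=57 S2=19 S3=28 S4=61 blocked=[]
Op 5: conn=-10 S1=38 S2=19 S3=28 S4=61 blocked=[1, 2, 3, 4]
Op 6: conn=19 S1=38 S2=19 S3=28 S4=61 blocked=[]
Op 7: conn=19 S1=38 S2=19 S3=51 S4=61 blocked=[]
Op 8: conn=19 S1=38 S2=24 S3=51 S4=61 blocked=[]
Op 9: conn=34 S1=38 S2=24 S3=51 S4=61 blocked=[]
Op 10: conn=56 S1=38 S2=24 S3=51 S4=61 blocked=[]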